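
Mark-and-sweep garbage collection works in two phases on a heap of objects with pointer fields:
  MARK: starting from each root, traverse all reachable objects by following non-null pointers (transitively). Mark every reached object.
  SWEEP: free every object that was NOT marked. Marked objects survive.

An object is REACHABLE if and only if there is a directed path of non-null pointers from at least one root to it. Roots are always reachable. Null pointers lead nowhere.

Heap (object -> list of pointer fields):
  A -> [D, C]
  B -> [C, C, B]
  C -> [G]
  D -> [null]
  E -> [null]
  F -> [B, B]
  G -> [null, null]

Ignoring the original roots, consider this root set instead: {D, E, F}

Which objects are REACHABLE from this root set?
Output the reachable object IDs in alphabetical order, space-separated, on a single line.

Roots: D E F
Mark D: refs=null, marked=D
Mark E: refs=null, marked=D E
Mark F: refs=B B, marked=D E F
Mark B: refs=C C B, marked=B D E F
Mark C: refs=G, marked=B C D E F
Mark G: refs=null null, marked=B C D E F G
Unmarked (collected): A

Answer: B C D E F G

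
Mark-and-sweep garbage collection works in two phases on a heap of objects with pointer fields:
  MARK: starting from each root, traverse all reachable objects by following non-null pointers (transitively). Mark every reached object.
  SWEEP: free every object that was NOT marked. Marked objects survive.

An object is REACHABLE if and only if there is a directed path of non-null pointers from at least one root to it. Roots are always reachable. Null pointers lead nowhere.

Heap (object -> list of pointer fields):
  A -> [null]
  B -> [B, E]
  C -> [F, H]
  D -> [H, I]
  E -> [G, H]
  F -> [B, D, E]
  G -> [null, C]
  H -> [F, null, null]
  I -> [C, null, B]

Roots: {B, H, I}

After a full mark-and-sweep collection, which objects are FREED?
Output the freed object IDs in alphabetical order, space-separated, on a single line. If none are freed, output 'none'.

Answer: A

Derivation:
Roots: B H I
Mark B: refs=B E, marked=B
Mark H: refs=F null null, marked=B H
Mark I: refs=C null B, marked=B H I
Mark E: refs=G H, marked=B E H I
Mark F: refs=B D E, marked=B E F H I
Mark C: refs=F H, marked=B C E F H I
Mark G: refs=null C, marked=B C E F G H I
Mark D: refs=H I, marked=B C D E F G H I
Unmarked (collected): A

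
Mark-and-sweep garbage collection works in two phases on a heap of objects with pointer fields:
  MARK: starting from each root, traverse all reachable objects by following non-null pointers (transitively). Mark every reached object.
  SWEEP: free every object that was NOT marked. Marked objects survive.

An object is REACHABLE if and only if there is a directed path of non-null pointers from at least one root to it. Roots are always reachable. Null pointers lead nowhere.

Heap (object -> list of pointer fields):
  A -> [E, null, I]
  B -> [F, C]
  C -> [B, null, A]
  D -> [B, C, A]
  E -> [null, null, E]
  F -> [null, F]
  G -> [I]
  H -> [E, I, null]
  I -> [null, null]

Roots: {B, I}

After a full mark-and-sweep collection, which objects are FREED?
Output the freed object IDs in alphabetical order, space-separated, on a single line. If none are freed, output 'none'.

Answer: D G H

Derivation:
Roots: B I
Mark B: refs=F C, marked=B
Mark I: refs=null null, marked=B I
Mark F: refs=null F, marked=B F I
Mark C: refs=B null A, marked=B C F I
Mark A: refs=E null I, marked=A B C F I
Mark E: refs=null null E, marked=A B C E F I
Unmarked (collected): D G H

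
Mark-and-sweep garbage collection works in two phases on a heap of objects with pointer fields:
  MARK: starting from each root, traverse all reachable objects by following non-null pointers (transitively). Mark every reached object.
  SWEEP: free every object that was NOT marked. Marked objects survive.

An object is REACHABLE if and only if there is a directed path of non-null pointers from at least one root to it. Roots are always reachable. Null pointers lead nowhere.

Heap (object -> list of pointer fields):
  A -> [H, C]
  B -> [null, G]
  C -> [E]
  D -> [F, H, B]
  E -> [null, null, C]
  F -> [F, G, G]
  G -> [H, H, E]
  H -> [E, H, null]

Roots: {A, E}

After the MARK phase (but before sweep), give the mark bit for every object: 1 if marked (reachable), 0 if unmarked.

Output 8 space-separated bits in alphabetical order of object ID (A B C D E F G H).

Roots: A E
Mark A: refs=H C, marked=A
Mark E: refs=null null C, marked=A E
Mark H: refs=E H null, marked=A E H
Mark C: refs=E, marked=A C E H
Unmarked (collected): B D F G

Answer: 1 0 1 0 1 0 0 1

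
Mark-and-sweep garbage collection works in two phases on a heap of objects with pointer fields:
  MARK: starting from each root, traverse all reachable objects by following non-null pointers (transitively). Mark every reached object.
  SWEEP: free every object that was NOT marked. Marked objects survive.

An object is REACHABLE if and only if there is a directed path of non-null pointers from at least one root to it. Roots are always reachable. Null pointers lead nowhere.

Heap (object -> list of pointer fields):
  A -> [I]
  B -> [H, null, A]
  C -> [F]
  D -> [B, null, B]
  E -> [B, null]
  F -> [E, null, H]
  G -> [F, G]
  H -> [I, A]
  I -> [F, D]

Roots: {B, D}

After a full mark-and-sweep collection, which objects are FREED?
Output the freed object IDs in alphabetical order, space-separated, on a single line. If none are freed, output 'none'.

Roots: B D
Mark B: refs=H null A, marked=B
Mark D: refs=B null B, marked=B D
Mark H: refs=I A, marked=B D H
Mark A: refs=I, marked=A B D H
Mark I: refs=F D, marked=A B D H I
Mark F: refs=E null H, marked=A B D F H I
Mark E: refs=B null, marked=A B D E F H I
Unmarked (collected): C G

Answer: C G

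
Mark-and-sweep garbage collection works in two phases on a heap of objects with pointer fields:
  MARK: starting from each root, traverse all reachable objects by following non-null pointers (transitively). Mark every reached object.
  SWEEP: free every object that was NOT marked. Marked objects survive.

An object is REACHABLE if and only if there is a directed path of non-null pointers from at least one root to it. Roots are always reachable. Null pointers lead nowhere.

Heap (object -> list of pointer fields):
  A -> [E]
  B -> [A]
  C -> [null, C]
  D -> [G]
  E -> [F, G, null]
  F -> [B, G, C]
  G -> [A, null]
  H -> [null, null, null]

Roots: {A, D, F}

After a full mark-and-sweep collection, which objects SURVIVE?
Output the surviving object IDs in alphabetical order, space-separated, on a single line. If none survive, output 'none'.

Roots: A D F
Mark A: refs=E, marked=A
Mark D: refs=G, marked=A D
Mark F: refs=B G C, marked=A D F
Mark E: refs=F G null, marked=A D E F
Mark G: refs=A null, marked=A D E F G
Mark B: refs=A, marked=A B D E F G
Mark C: refs=null C, marked=A B C D E F G
Unmarked (collected): H

Answer: A B C D E F G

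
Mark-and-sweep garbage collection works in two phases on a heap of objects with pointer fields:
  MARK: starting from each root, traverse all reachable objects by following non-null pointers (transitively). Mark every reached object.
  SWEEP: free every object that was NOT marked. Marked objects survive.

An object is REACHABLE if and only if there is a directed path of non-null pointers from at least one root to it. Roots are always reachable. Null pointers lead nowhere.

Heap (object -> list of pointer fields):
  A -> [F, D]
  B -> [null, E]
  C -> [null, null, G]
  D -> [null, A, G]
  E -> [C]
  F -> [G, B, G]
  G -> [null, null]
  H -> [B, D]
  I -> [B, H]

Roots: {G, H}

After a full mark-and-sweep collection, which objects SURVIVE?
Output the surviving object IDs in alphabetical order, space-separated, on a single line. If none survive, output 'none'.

Roots: G H
Mark G: refs=null null, marked=G
Mark H: refs=B D, marked=G H
Mark B: refs=null E, marked=B G H
Mark D: refs=null A G, marked=B D G H
Mark E: refs=C, marked=B D E G H
Mark A: refs=F D, marked=A B D E G H
Mark C: refs=null null G, marked=A B C D E G H
Mark F: refs=G B G, marked=A B C D E F G H
Unmarked (collected): I

Answer: A B C D E F G H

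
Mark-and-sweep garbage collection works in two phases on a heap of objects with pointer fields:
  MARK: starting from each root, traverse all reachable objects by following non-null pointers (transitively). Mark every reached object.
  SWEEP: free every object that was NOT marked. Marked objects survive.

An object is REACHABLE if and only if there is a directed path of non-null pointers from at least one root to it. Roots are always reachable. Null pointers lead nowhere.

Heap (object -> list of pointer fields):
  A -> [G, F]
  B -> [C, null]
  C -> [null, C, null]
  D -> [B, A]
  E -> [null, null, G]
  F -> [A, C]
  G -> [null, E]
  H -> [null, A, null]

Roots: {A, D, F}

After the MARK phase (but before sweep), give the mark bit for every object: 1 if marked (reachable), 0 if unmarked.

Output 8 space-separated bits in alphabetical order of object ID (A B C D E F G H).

Answer: 1 1 1 1 1 1 1 0

Derivation:
Roots: A D F
Mark A: refs=G F, marked=A
Mark D: refs=B A, marked=A D
Mark F: refs=A C, marked=A D F
Mark G: refs=null E, marked=A D F G
Mark B: refs=C null, marked=A B D F G
Mark C: refs=null C null, marked=A B C D F G
Mark E: refs=null null G, marked=A B C D E F G
Unmarked (collected): H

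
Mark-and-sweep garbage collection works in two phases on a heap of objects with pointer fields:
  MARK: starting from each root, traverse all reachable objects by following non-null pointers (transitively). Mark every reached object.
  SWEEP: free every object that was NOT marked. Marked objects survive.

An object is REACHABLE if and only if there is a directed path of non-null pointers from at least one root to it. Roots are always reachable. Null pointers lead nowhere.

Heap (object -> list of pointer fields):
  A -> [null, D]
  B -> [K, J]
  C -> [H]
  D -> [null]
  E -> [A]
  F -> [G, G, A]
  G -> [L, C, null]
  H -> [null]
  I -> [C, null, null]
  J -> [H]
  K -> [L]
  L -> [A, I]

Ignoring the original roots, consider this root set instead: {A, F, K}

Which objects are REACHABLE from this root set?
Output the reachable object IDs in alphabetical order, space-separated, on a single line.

Roots: A F K
Mark A: refs=null D, marked=A
Mark F: refs=G G A, marked=A F
Mark K: refs=L, marked=A F K
Mark D: refs=null, marked=A D F K
Mark G: refs=L C null, marked=A D F G K
Mark L: refs=A I, marked=A D F G K L
Mark C: refs=H, marked=A C D F G K L
Mark I: refs=C null null, marked=A C D F G I K L
Mark H: refs=null, marked=A C D F G H I K L
Unmarked (collected): B E J

Answer: A C D F G H I K L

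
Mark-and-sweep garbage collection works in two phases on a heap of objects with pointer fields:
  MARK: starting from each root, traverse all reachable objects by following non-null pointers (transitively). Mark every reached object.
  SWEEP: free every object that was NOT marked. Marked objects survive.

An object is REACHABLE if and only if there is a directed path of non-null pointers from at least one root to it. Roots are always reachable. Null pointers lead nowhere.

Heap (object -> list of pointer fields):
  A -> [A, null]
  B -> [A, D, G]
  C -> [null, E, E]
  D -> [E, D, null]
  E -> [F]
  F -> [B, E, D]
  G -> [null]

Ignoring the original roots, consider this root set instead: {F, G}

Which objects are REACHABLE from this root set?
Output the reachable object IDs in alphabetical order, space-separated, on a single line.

Roots: F G
Mark F: refs=B E D, marked=F
Mark G: refs=null, marked=F G
Mark B: refs=A D G, marked=B F G
Mark E: refs=F, marked=B E F G
Mark D: refs=E D null, marked=B D E F G
Mark A: refs=A null, marked=A B D E F G
Unmarked (collected): C

Answer: A B D E F G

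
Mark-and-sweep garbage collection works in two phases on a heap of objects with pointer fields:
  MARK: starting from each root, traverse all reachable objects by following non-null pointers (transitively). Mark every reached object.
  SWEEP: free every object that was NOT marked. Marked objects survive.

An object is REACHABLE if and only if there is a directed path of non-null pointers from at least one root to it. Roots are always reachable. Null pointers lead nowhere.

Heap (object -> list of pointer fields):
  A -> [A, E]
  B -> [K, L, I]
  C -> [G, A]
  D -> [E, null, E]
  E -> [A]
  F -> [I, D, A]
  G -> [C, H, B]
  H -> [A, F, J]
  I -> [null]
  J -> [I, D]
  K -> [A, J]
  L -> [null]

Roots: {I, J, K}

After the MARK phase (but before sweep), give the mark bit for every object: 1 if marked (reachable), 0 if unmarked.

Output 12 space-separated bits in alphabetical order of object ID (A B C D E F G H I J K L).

Roots: I J K
Mark I: refs=null, marked=I
Mark J: refs=I D, marked=I J
Mark K: refs=A J, marked=I J K
Mark D: refs=E null E, marked=D I J K
Mark A: refs=A E, marked=A D I J K
Mark E: refs=A, marked=A D E I J K
Unmarked (collected): B C F G H L

Answer: 1 0 0 1 1 0 0 0 1 1 1 0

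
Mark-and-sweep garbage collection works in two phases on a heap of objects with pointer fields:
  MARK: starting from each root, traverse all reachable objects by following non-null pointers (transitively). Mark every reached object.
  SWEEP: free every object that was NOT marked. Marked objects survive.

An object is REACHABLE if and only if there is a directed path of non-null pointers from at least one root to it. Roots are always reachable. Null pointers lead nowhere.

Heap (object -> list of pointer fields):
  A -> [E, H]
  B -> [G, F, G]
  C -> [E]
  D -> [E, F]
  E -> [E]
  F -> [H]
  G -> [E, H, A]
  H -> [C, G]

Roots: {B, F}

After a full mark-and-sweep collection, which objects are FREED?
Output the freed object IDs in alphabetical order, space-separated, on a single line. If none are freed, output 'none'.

Roots: B F
Mark B: refs=G F G, marked=B
Mark F: refs=H, marked=B F
Mark G: refs=E H A, marked=B F G
Mark H: refs=C G, marked=B F G H
Mark E: refs=E, marked=B E F G H
Mark A: refs=E H, marked=A B E F G H
Mark C: refs=E, marked=A B C E F G H
Unmarked (collected): D

Answer: D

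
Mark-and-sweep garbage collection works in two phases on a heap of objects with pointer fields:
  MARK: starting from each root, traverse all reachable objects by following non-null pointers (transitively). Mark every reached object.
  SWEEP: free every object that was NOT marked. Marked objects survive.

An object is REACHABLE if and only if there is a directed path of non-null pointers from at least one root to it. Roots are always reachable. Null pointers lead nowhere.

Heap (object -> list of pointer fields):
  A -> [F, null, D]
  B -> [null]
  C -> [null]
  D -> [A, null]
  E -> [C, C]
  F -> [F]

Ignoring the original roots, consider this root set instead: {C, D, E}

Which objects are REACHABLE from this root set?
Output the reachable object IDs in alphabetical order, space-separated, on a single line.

Answer: A C D E F

Derivation:
Roots: C D E
Mark C: refs=null, marked=C
Mark D: refs=A null, marked=C D
Mark E: refs=C C, marked=C D E
Mark A: refs=F null D, marked=A C D E
Mark F: refs=F, marked=A C D E F
Unmarked (collected): B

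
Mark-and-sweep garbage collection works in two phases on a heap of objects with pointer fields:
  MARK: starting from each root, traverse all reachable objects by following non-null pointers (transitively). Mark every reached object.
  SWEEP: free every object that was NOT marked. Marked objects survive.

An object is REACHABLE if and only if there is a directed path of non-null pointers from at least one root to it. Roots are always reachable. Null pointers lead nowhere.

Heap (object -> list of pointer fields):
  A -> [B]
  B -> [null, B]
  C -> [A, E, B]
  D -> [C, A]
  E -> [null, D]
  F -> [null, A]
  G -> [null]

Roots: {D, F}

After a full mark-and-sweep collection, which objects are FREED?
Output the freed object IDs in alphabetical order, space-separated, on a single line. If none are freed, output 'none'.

Answer: G

Derivation:
Roots: D F
Mark D: refs=C A, marked=D
Mark F: refs=null A, marked=D F
Mark C: refs=A E B, marked=C D F
Mark A: refs=B, marked=A C D F
Mark E: refs=null D, marked=A C D E F
Mark B: refs=null B, marked=A B C D E F
Unmarked (collected): G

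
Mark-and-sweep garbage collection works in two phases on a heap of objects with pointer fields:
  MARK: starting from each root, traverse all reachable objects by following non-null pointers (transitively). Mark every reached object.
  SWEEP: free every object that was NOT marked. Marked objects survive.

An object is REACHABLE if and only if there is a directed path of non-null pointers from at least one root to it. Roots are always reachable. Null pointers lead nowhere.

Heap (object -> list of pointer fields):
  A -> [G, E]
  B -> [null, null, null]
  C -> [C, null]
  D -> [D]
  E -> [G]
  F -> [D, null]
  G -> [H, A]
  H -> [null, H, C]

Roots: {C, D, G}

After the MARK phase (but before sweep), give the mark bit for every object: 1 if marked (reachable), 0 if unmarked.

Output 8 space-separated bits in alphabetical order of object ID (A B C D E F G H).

Answer: 1 0 1 1 1 0 1 1

Derivation:
Roots: C D G
Mark C: refs=C null, marked=C
Mark D: refs=D, marked=C D
Mark G: refs=H A, marked=C D G
Mark H: refs=null H C, marked=C D G H
Mark A: refs=G E, marked=A C D G H
Mark E: refs=G, marked=A C D E G H
Unmarked (collected): B F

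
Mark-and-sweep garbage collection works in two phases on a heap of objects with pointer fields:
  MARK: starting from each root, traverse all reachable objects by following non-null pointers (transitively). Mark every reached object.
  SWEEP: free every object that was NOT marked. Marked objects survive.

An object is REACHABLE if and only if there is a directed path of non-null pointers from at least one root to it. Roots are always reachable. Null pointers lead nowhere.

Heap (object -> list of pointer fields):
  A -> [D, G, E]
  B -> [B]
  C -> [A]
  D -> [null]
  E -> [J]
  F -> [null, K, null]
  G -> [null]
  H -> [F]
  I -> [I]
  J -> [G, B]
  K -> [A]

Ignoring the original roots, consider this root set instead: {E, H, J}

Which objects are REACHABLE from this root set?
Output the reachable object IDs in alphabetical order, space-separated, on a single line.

Answer: A B D E F G H J K

Derivation:
Roots: E H J
Mark E: refs=J, marked=E
Mark H: refs=F, marked=E H
Mark J: refs=G B, marked=E H J
Mark F: refs=null K null, marked=E F H J
Mark G: refs=null, marked=E F G H J
Mark B: refs=B, marked=B E F G H J
Mark K: refs=A, marked=B E F G H J K
Mark A: refs=D G E, marked=A B E F G H J K
Mark D: refs=null, marked=A B D E F G H J K
Unmarked (collected): C I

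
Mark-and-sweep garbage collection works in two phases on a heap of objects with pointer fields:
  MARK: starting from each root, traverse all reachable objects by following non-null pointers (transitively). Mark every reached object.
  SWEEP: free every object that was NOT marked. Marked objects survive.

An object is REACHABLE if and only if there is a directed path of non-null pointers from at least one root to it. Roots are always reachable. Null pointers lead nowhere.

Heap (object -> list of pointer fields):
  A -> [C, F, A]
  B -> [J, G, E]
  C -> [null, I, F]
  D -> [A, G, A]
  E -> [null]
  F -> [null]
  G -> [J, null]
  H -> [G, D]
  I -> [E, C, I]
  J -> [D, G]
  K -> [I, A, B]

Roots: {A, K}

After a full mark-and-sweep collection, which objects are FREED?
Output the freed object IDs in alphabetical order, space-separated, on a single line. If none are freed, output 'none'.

Answer: H

Derivation:
Roots: A K
Mark A: refs=C F A, marked=A
Mark K: refs=I A B, marked=A K
Mark C: refs=null I F, marked=A C K
Mark F: refs=null, marked=A C F K
Mark I: refs=E C I, marked=A C F I K
Mark B: refs=J G E, marked=A B C F I K
Mark E: refs=null, marked=A B C E F I K
Mark J: refs=D G, marked=A B C E F I J K
Mark G: refs=J null, marked=A B C E F G I J K
Mark D: refs=A G A, marked=A B C D E F G I J K
Unmarked (collected): H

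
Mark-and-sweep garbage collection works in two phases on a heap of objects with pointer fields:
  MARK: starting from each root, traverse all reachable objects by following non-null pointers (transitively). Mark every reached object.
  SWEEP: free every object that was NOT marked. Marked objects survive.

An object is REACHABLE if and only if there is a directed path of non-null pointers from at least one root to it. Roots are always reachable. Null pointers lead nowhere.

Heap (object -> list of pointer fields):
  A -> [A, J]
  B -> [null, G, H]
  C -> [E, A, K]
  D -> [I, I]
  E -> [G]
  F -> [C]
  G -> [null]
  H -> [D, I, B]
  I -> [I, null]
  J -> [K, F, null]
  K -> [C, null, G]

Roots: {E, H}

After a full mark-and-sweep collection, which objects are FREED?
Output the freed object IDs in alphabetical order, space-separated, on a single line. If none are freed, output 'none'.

Roots: E H
Mark E: refs=G, marked=E
Mark H: refs=D I B, marked=E H
Mark G: refs=null, marked=E G H
Mark D: refs=I I, marked=D E G H
Mark I: refs=I null, marked=D E G H I
Mark B: refs=null G H, marked=B D E G H I
Unmarked (collected): A C F J K

Answer: A C F J K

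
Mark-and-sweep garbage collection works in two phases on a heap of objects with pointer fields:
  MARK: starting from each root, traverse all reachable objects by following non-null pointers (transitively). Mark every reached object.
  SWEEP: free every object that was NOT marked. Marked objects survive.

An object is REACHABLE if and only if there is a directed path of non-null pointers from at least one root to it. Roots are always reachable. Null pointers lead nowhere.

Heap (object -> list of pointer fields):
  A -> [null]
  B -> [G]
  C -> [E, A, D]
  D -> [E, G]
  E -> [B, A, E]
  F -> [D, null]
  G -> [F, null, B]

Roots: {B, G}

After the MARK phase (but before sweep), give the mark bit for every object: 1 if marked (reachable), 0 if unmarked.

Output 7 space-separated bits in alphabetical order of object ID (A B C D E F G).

Roots: B G
Mark B: refs=G, marked=B
Mark G: refs=F null B, marked=B G
Mark F: refs=D null, marked=B F G
Mark D: refs=E G, marked=B D F G
Mark E: refs=B A E, marked=B D E F G
Mark A: refs=null, marked=A B D E F G
Unmarked (collected): C

Answer: 1 1 0 1 1 1 1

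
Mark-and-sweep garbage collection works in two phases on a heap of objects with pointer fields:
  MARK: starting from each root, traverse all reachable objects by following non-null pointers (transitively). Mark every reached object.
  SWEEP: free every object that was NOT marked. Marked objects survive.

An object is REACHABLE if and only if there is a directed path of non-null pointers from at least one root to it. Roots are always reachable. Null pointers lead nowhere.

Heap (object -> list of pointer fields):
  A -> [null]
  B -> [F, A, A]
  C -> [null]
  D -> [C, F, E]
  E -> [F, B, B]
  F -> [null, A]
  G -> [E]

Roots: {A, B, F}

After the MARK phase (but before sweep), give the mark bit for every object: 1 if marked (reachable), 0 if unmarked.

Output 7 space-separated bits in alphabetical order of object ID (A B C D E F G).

Answer: 1 1 0 0 0 1 0

Derivation:
Roots: A B F
Mark A: refs=null, marked=A
Mark B: refs=F A A, marked=A B
Mark F: refs=null A, marked=A B F
Unmarked (collected): C D E G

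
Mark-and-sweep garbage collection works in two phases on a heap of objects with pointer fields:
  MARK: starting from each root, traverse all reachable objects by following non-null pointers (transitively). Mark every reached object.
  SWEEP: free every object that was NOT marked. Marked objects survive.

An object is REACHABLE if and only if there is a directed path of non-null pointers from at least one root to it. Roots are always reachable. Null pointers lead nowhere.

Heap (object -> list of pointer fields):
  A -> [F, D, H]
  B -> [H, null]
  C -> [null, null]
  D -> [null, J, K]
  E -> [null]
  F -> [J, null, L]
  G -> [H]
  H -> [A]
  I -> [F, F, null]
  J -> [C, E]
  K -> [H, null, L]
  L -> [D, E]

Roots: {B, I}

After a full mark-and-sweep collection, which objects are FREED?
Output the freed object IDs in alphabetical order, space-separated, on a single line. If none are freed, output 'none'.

Answer: G

Derivation:
Roots: B I
Mark B: refs=H null, marked=B
Mark I: refs=F F null, marked=B I
Mark H: refs=A, marked=B H I
Mark F: refs=J null L, marked=B F H I
Mark A: refs=F D H, marked=A B F H I
Mark J: refs=C E, marked=A B F H I J
Mark L: refs=D E, marked=A B F H I J L
Mark D: refs=null J K, marked=A B D F H I J L
Mark C: refs=null null, marked=A B C D F H I J L
Mark E: refs=null, marked=A B C D E F H I J L
Mark K: refs=H null L, marked=A B C D E F H I J K L
Unmarked (collected): G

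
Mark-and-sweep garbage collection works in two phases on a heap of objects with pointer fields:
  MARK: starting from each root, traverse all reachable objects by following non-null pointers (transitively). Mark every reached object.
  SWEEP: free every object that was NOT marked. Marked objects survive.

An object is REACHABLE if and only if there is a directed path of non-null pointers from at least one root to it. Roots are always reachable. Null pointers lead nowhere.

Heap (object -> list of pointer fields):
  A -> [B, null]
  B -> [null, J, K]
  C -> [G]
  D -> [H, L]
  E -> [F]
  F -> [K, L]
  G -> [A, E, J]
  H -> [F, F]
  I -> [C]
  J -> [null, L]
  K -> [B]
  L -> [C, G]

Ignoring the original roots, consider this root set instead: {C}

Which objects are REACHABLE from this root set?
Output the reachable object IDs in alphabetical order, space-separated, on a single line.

Roots: C
Mark C: refs=G, marked=C
Mark G: refs=A E J, marked=C G
Mark A: refs=B null, marked=A C G
Mark E: refs=F, marked=A C E G
Mark J: refs=null L, marked=A C E G J
Mark B: refs=null J K, marked=A B C E G J
Mark F: refs=K L, marked=A B C E F G J
Mark L: refs=C G, marked=A B C E F G J L
Mark K: refs=B, marked=A B C E F G J K L
Unmarked (collected): D H I

Answer: A B C E F G J K L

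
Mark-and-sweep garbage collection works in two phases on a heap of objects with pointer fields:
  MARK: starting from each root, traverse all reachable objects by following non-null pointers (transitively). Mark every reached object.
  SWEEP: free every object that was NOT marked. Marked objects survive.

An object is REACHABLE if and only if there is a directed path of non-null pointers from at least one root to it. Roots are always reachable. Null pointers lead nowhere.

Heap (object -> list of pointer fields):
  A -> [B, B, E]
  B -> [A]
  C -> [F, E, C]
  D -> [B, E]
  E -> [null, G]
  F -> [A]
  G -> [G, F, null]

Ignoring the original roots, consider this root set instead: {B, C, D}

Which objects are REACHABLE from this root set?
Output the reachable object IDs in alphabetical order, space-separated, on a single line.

Roots: B C D
Mark B: refs=A, marked=B
Mark C: refs=F E C, marked=B C
Mark D: refs=B E, marked=B C D
Mark A: refs=B B E, marked=A B C D
Mark F: refs=A, marked=A B C D F
Mark E: refs=null G, marked=A B C D E F
Mark G: refs=G F null, marked=A B C D E F G
Unmarked (collected): (none)

Answer: A B C D E F G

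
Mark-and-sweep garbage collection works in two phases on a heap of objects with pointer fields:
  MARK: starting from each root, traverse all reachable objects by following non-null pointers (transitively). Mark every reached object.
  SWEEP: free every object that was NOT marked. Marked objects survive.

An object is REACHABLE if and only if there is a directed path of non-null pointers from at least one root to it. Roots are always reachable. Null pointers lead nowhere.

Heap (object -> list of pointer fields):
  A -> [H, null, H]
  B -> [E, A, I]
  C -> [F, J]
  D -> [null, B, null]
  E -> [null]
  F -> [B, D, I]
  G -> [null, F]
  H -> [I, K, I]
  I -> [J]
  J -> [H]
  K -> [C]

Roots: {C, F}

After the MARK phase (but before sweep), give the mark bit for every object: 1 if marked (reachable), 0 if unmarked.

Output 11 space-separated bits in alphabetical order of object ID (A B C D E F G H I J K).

Roots: C F
Mark C: refs=F J, marked=C
Mark F: refs=B D I, marked=C F
Mark J: refs=H, marked=C F J
Mark B: refs=E A I, marked=B C F J
Mark D: refs=null B null, marked=B C D F J
Mark I: refs=J, marked=B C D F I J
Mark H: refs=I K I, marked=B C D F H I J
Mark E: refs=null, marked=B C D E F H I J
Mark A: refs=H null H, marked=A B C D E F H I J
Mark K: refs=C, marked=A B C D E F H I J K
Unmarked (collected): G

Answer: 1 1 1 1 1 1 0 1 1 1 1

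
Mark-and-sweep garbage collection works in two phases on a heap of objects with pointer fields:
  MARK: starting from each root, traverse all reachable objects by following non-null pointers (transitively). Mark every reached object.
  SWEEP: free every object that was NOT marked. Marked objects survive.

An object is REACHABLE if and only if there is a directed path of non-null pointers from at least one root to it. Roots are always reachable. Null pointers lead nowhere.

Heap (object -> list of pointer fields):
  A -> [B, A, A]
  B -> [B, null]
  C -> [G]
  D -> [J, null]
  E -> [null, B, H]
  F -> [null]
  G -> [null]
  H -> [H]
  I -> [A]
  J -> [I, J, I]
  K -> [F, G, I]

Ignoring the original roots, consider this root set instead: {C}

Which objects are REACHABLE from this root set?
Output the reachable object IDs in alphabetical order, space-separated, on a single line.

Answer: C G

Derivation:
Roots: C
Mark C: refs=G, marked=C
Mark G: refs=null, marked=C G
Unmarked (collected): A B D E F H I J K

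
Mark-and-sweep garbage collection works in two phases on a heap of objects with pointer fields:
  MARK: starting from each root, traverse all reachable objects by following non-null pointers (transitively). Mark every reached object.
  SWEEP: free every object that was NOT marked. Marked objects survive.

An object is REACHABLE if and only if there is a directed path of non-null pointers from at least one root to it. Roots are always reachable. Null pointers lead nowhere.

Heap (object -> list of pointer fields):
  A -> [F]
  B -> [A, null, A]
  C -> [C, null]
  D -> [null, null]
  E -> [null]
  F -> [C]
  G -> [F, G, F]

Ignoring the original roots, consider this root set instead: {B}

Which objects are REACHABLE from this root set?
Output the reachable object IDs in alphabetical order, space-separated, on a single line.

Roots: B
Mark B: refs=A null A, marked=B
Mark A: refs=F, marked=A B
Mark F: refs=C, marked=A B F
Mark C: refs=C null, marked=A B C F
Unmarked (collected): D E G

Answer: A B C F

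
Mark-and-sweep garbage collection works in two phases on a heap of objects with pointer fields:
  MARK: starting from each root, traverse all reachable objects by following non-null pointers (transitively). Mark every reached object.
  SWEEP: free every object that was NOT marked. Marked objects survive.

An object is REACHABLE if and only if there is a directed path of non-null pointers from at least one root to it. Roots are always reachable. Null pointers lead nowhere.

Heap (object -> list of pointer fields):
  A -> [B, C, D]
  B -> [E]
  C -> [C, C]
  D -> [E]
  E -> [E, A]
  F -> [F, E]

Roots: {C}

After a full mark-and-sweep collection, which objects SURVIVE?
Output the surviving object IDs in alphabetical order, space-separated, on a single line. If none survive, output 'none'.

Roots: C
Mark C: refs=C C, marked=C
Unmarked (collected): A B D E F

Answer: C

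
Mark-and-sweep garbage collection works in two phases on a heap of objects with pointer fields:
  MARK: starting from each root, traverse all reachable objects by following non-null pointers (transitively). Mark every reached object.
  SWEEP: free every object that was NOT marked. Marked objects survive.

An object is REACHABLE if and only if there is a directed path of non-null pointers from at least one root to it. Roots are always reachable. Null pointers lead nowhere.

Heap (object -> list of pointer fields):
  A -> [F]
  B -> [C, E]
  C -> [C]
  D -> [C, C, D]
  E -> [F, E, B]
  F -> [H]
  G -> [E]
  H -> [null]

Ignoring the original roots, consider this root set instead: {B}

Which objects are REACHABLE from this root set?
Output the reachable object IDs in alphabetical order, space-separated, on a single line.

Roots: B
Mark B: refs=C E, marked=B
Mark C: refs=C, marked=B C
Mark E: refs=F E B, marked=B C E
Mark F: refs=H, marked=B C E F
Mark H: refs=null, marked=B C E F H
Unmarked (collected): A D G

Answer: B C E F H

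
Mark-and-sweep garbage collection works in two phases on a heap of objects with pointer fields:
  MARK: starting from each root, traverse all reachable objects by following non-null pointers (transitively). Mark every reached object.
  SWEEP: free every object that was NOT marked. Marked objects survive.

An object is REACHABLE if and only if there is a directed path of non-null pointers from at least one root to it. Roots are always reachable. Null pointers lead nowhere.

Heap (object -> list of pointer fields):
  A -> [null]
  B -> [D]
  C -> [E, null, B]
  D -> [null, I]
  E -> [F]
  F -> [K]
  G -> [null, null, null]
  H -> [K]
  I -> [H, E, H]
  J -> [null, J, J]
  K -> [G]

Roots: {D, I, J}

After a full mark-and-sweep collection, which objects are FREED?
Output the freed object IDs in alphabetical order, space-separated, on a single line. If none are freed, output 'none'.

Roots: D I J
Mark D: refs=null I, marked=D
Mark I: refs=H E H, marked=D I
Mark J: refs=null J J, marked=D I J
Mark H: refs=K, marked=D H I J
Mark E: refs=F, marked=D E H I J
Mark K: refs=G, marked=D E H I J K
Mark F: refs=K, marked=D E F H I J K
Mark G: refs=null null null, marked=D E F G H I J K
Unmarked (collected): A B C

Answer: A B C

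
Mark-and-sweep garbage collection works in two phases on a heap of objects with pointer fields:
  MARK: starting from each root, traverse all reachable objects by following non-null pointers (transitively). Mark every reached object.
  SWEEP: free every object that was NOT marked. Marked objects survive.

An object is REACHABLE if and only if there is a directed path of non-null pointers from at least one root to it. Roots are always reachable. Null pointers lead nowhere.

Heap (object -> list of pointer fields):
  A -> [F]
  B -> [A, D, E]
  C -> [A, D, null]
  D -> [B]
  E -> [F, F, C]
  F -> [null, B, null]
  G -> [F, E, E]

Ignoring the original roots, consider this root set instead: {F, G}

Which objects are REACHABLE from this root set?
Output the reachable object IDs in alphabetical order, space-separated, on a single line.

Roots: F G
Mark F: refs=null B null, marked=F
Mark G: refs=F E E, marked=F G
Mark B: refs=A D E, marked=B F G
Mark E: refs=F F C, marked=B E F G
Mark A: refs=F, marked=A B E F G
Mark D: refs=B, marked=A B D E F G
Mark C: refs=A D null, marked=A B C D E F G
Unmarked (collected): (none)

Answer: A B C D E F G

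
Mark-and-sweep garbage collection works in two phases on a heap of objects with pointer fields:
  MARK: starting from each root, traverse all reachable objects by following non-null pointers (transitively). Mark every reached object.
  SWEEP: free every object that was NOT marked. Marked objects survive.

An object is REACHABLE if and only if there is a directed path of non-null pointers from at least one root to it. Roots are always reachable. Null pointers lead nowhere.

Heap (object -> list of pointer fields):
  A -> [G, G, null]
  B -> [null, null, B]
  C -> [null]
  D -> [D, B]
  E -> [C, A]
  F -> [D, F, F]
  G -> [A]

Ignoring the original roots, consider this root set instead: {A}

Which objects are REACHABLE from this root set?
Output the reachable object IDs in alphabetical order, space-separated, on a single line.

Answer: A G

Derivation:
Roots: A
Mark A: refs=G G null, marked=A
Mark G: refs=A, marked=A G
Unmarked (collected): B C D E F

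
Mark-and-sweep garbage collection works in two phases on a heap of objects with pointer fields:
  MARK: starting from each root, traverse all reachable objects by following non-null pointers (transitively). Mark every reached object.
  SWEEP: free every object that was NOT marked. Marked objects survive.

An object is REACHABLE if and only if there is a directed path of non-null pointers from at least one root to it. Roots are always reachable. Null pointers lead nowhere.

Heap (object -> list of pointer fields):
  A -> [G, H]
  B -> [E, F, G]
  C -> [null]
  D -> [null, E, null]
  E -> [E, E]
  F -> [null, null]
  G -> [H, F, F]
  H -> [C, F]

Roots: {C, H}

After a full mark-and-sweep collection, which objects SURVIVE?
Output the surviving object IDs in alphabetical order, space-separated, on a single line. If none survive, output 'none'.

Answer: C F H

Derivation:
Roots: C H
Mark C: refs=null, marked=C
Mark H: refs=C F, marked=C H
Mark F: refs=null null, marked=C F H
Unmarked (collected): A B D E G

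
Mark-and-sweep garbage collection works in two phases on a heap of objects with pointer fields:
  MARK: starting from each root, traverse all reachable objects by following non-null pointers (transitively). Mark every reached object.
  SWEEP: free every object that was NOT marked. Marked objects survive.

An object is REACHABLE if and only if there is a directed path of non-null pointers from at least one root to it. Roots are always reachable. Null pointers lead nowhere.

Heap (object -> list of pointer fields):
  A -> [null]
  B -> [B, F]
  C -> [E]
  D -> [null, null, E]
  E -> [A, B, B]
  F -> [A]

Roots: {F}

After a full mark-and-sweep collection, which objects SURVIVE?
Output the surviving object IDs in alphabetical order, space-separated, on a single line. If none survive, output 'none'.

Answer: A F

Derivation:
Roots: F
Mark F: refs=A, marked=F
Mark A: refs=null, marked=A F
Unmarked (collected): B C D E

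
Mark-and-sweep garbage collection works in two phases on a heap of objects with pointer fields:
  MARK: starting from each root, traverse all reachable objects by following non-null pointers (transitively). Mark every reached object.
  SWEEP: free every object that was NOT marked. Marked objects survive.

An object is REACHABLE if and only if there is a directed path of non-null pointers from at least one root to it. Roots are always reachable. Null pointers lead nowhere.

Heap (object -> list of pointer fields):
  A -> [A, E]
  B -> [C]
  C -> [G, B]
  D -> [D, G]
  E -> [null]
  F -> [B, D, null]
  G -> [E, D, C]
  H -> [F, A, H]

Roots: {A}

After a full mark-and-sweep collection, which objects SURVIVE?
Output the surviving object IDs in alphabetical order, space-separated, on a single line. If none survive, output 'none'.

Roots: A
Mark A: refs=A E, marked=A
Mark E: refs=null, marked=A E
Unmarked (collected): B C D F G H

Answer: A E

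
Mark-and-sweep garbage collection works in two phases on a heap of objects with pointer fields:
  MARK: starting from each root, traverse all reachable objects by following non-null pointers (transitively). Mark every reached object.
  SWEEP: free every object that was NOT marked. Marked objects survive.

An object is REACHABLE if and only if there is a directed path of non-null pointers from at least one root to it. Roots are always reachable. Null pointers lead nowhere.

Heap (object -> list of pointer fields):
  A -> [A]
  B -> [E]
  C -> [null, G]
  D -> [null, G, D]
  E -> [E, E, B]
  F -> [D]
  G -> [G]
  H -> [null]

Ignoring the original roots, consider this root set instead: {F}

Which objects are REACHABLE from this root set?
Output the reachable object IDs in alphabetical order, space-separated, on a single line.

Answer: D F G

Derivation:
Roots: F
Mark F: refs=D, marked=F
Mark D: refs=null G D, marked=D F
Mark G: refs=G, marked=D F G
Unmarked (collected): A B C E H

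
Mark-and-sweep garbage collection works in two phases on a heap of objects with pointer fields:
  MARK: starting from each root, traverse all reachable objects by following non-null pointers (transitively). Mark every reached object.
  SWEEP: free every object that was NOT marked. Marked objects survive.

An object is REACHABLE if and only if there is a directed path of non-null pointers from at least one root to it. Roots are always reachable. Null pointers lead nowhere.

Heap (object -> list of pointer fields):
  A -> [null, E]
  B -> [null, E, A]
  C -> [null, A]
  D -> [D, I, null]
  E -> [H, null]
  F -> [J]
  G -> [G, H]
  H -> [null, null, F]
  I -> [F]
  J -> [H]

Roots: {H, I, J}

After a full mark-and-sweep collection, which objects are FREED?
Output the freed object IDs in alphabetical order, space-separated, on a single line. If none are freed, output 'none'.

Answer: A B C D E G

Derivation:
Roots: H I J
Mark H: refs=null null F, marked=H
Mark I: refs=F, marked=H I
Mark J: refs=H, marked=H I J
Mark F: refs=J, marked=F H I J
Unmarked (collected): A B C D E G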